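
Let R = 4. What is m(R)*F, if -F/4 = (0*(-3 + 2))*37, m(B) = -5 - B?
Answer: 0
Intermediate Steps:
F = 0 (F = -4*0*(-3 + 2)*37 = -4*0*(-1)*37 = -0*37 = -4*0 = 0)
m(R)*F = (-5 - 1*4)*0 = (-5 - 4)*0 = -9*0 = 0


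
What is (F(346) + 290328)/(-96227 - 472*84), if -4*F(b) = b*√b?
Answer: -290328/135875 + 173*√346/271750 ≈ -2.1249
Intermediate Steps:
F(b) = -b^(3/2)/4 (F(b) = -b*√b/4 = -b^(3/2)/4)
(F(346) + 290328)/(-96227 - 472*84) = (-173*√346/2 + 290328)/(-96227 - 472*84) = (-173*√346/2 + 290328)/(-96227 - 39648) = (-173*√346/2 + 290328)/(-135875) = (290328 - 173*√346/2)*(-1/135875) = -290328/135875 + 173*√346/271750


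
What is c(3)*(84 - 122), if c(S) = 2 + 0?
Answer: -76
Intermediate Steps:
c(S) = 2
c(3)*(84 - 122) = 2*(84 - 122) = 2*(-38) = -76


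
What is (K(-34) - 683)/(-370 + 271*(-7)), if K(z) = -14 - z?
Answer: 663/2267 ≈ 0.29246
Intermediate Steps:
(K(-34) - 683)/(-370 + 271*(-7)) = ((-14 - 1*(-34)) - 683)/(-370 + 271*(-7)) = ((-14 + 34) - 683)/(-370 - 1897) = (20 - 683)/(-2267) = -663*(-1/2267) = 663/2267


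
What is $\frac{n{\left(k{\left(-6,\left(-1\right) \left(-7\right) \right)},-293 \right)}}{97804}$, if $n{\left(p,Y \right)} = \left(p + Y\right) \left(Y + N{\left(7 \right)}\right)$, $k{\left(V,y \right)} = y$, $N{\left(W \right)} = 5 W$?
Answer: $\frac{18447}{24451} \approx 0.75445$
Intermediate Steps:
$n{\left(p,Y \right)} = \left(35 + Y\right) \left(Y + p\right)$ ($n{\left(p,Y \right)} = \left(p + Y\right) \left(Y + 5 \cdot 7\right) = \left(Y + p\right) \left(Y + 35\right) = \left(Y + p\right) \left(35 + Y\right) = \left(35 + Y\right) \left(Y + p\right)$)
$\frac{n{\left(k{\left(-6,\left(-1\right) \left(-7\right) \right)},-293 \right)}}{97804} = \frac{\left(-293\right)^{2} + 35 \left(-293\right) + 35 \left(\left(-1\right) \left(-7\right)\right) - 293 \left(\left(-1\right) \left(-7\right)\right)}{97804} = \left(85849 - 10255 + 35 \cdot 7 - 2051\right) \frac{1}{97804} = \left(85849 - 10255 + 245 - 2051\right) \frac{1}{97804} = 73788 \cdot \frac{1}{97804} = \frac{18447}{24451}$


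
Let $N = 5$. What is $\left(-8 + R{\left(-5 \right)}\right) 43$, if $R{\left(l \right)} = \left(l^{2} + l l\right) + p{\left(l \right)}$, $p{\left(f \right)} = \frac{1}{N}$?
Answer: $\frac{9073}{5} \approx 1814.6$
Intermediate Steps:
$p{\left(f \right)} = \frac{1}{5}$
$R{\left(l \right)} = \frac{1}{5} + 2 l^{2}$ ($R{\left(l \right)} = \left(l^{2} + l l\right) + \frac{1}{5} = \left(l^{2} + l^{2}\right) + \frac{1}{5} = 2 l^{2} + \frac{1}{5} = \frac{1}{5} + 2 l^{2}$)
$\left(-8 + R{\left(-5 \right)}\right) 43 = \left(-8 + \left(\frac{1}{5} + 2 \left(-5\right)^{2}\right)\right) 43 = \left(-8 + \left(\frac{1}{5} + 2 \cdot 25\right)\right) 43 = \left(-8 + \left(\frac{1}{5} + 50\right)\right) 43 = \left(-8 + \frac{251}{5}\right) 43 = \frac{211}{5} \cdot 43 = \frac{9073}{5}$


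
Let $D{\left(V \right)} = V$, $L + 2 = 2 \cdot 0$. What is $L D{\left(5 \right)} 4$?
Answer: $-40$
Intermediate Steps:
$L = -2$ ($L = -2 + 2 \cdot 0 = -2 + 0 = -2$)
$L D{\left(5 \right)} 4 = \left(-2\right) 5 \cdot 4 = \left(-10\right) 4 = -40$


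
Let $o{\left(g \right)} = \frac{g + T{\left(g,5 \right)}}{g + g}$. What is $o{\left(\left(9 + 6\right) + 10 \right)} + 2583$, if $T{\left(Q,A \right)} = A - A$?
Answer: $\frac{5167}{2} \approx 2583.5$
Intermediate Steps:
$T{\left(Q,A \right)} = 0$
$o{\left(g \right)} = \frac{1}{2}$ ($o{\left(g \right)} = \frac{g + 0}{g + g} = \frac{g}{2 g} = g \frac{1}{2 g} = \frac{1}{2}$)
$o{\left(\left(9 + 6\right) + 10 \right)} + 2583 = \frac{1}{2} + 2583 = \frac{5167}{2}$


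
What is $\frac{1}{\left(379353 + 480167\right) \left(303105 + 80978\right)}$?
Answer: $\frac{1}{330127020160} \approx 3.0291 \cdot 10^{-12}$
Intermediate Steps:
$\frac{1}{\left(379353 + 480167\right) \left(303105 + 80978\right)} = \frac{1}{859520 \cdot 384083} = \frac{1}{330127020160}$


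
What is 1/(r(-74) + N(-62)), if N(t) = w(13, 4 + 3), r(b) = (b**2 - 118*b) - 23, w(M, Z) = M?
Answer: 1/14198 ≈ 7.0432e-5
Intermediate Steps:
r(b) = -23 + b**2 - 118*b
N(t) = 13
1/(r(-74) + N(-62)) = 1/((-23 + (-74)**2 - 118*(-74)) + 13) = 1/((-23 + 5476 + 8732) + 13) = 1/(14185 + 13) = 1/14198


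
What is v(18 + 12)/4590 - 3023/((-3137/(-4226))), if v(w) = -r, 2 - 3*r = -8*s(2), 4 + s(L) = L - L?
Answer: -5863812745/1439883 ≈ -4072.4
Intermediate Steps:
s(L) = -4 (s(L) = -4 + (L - L) = -4 + 0 = -4)
r = -10 (r = 2/3 - (-8)*(-4)/3 = 2/3 - 1/3*32 = 2/3 - 32/3 = -10)
v(w) = 10 (v(w) = -1*(-10) = 10)
v(18 + 12)/4590 - 3023/((-3137/(-4226))) = 10/4590 - 3023/((-3137/(-4226))) = 10*(1/4590) - 3023/((-3137*(-1/4226))) = 1/459 - 3023/3137/4226 = 1/459 - 3023*4226/3137 = 1/459 - 12775198/3137 = -5863812745/1439883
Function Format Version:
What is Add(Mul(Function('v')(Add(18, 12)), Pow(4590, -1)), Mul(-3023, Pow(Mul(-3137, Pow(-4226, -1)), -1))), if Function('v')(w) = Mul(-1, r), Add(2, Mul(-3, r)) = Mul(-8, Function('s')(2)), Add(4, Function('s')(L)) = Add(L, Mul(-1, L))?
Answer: Rational(-5863812745, 1439883) ≈ -4072.4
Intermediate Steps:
Function('s')(L) = -4 (Function('s')(L) = Add(-4, Add(L, Mul(-1, L))) = Add(-4, 0) = -4)
r = -10 (r = Add(Rational(2, 3), Mul(Rational(-1, 3), Mul(-8, -4))) = Add(Rational(2, 3), Mul(Rational(-1, 3), 32)) = Add(Rational(2, 3), Rational(-32, 3)) = -10)
Function('v')(w) = 10 (Function('v')(w) = Mul(-1, -10) = 10)
Add(Mul(Function('v')(Add(18, 12)), Pow(4590, -1)), Mul(-3023, Pow(Mul(-3137, Pow(-4226, -1)), -1))) = Add(Mul(10, Pow(4590, -1)), Mul(-3023, Pow(Mul(-3137, Pow(-4226, -1)), -1))) = Add(Mul(10, Rational(1, 4590)), Mul(-3023, Pow(Mul(-3137, Rational(-1, 4226)), -1))) = Add(Rational(1, 459), Mul(-3023, Pow(Rational(3137, 4226), -1))) = Add(Rational(1, 459), Mul(-3023, Rational(4226, 3137))) = Add(Rational(1, 459), Rational(-12775198, 3137)) = Rational(-5863812745, 1439883)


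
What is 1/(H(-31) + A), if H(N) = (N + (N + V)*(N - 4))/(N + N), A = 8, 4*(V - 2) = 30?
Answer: -124/451 ≈ -0.27494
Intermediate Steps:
V = 19/2 (V = 2 + (1/4)*30 = 2 + 15/2 = 19/2 ≈ 9.5000)
H(N) = (N + (-4 + N)*(19/2 + N))/(2*N) (H(N) = (N + (N + 19/2)*(N - 4))/(N + N) = (N + (19/2 + N)*(-4 + N))/((2*N)) = (N + (-4 + N)*(19/2 + N))*(1/(2*N)) = (N + (-4 + N)*(19/2 + N))/(2*N))
1/(H(-31) + A) = 1/((13/4 + (1/2)*(-31) - 19/(-31)) + 8) = 1/((13/4 - 31/2 - 19*(-1/31)) + 8) = 1/((13/4 - 31/2 + 19/31) + 8) = 1/(-1443/124 + 8) = 1/(-451/124) = -124/451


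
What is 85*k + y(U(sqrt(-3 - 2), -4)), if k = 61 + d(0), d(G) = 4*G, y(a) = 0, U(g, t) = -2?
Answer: 5185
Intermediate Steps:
k = 61 (k = 61 + 4*0 = 61 + 0 = 61)
85*k + y(U(sqrt(-3 - 2), -4)) = 85*61 + 0 = 5185 + 0 = 5185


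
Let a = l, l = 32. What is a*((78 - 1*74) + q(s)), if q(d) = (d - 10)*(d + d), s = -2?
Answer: 1664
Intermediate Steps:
a = 32
q(d) = 2*d*(-10 + d) (q(d) = (-10 + d)*(2*d) = 2*d*(-10 + d))
a*((78 - 1*74) + q(s)) = 32*((78 - 1*74) + 2*(-2)*(-10 - 2)) = 32*((78 - 74) + 2*(-2)*(-12)) = 32*(4 + 48) = 32*52 = 1664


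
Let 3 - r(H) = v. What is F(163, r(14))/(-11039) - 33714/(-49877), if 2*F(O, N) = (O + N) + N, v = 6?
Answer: 736507003/1101184406 ≈ 0.66883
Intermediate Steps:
r(H) = -3 (r(H) = 3 - 1*6 = 3 - 6 = -3)
F(O, N) = N + O/2 (F(O, N) = ((O + N) + N)/2 = ((N + O) + N)/2 = (O + 2*N)/2 = N + O/2)
F(163, r(14))/(-11039) - 33714/(-49877) = (-3 + (1/2)*163)/(-11039) - 33714/(-49877) = (-3 + 163/2)*(-1/11039) - 33714*(-1/49877) = (157/2)*(-1/11039) + 33714/49877 = -157/22078 + 33714/49877 = 736507003/1101184406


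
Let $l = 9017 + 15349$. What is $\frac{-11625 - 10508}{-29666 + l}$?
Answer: $\frac{22133}{5300} \approx 4.176$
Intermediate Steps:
$l = 24366$
$\frac{-11625 - 10508}{-29666 + l} = \frac{-11625 - 10508}{-29666 + 24366} = - \frac{22133}{-5300} = \left(-22133\right) \left(- \frac{1}{5300}\right) = \frac{22133}{5300}$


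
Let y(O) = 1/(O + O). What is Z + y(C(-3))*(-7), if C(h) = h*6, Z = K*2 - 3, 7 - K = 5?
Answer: 43/36 ≈ 1.1944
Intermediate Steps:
K = 2 (K = 7 - 1*5 = 7 - 5 = 2)
Z = 1 (Z = 2*2 - 3 = 4 - 3 = 1)
C(h) = 6*h
y(O) = 1/(2*O)
Z + y(C(-3))*(-7) = 1 + (1/(2*((6*(-3)))))*(-7) = 1 + ((½)/(-18))*(-7) = 1 + ((½)*(-1/18))*(-7) = 1 - 1/36*(-7) = 1 + 7/36 = 43/36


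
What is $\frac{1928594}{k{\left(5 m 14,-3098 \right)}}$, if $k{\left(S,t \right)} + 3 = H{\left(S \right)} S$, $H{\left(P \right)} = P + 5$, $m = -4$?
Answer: $\frac{1928594}{76997} \approx 25.048$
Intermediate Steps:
$H{\left(P \right)} = 5 + P$
$k{\left(S,t \right)} = -3 + S \left(5 + S\right)$ ($k{\left(S,t \right)} = -3 + \left(5 + S\right) S = -3 + S \left(5 + S\right)$)
$\frac{1928594}{k{\left(5 m 14,-3098 \right)}} = \frac{1928594}{-3 + 5 \left(-4\right) 14 \left(5 + 5 \left(-4\right) 14\right)} = \frac{1928594}{-3 + \left(-20\right) 14 \left(5 - 280\right)} = \frac{1928594}{-3 - 280 \left(5 - 280\right)} = \frac{1928594}{-3 - -77000} = \frac{1928594}{-3 + 77000} = \frac{1928594}{76997}$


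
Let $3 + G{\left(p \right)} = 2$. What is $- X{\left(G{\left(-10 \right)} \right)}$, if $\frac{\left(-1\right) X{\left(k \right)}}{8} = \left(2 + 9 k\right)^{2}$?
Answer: $392$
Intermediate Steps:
$G{\left(p \right)} = -1$ ($G{\left(p \right)} = -3 + 2 = -1$)
$X{\left(k \right)} = - 8 \left(2 + 9 k\right)^{2}$
$- X{\left(G{\left(-10 \right)} \right)} = - \left(-8\right) \left(2 + 9 \left(-1\right)\right)^{2} = - \left(-8\right) \left(2 - 9\right)^{2} = - \left(-8\right) \left(-7\right)^{2} = - \left(-8\right) 49 = \left(-1\right) \left(-392\right) = 392$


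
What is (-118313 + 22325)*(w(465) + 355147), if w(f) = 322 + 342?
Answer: -34153586268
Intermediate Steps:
w(f) = 664
(-118313 + 22325)*(w(465) + 355147) = (-118313 + 22325)*(664 + 355147) = -95988*355811 = -34153586268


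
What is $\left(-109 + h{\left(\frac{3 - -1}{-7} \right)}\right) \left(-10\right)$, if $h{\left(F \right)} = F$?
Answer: $\frac{7670}{7} \approx 1095.7$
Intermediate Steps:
$\left(-109 + h{\left(\frac{3 - -1}{-7} \right)}\right) \left(-10\right) = \left(-109 + \frac{3 - -1}{-7}\right) \left(-10\right) = \left(-109 + \left(3 + 1\right) \left(- \frac{1}{7}\right)\right) \left(-10\right) = \left(-109 + 4 \left(- \frac{1}{7}\right)\right) \left(-10\right) = \left(-109 - \frac{4}{7}\right) \left(-10\right) = \left(- \frac{767}{7}\right) \left(-10\right) = \frac{7670}{7}$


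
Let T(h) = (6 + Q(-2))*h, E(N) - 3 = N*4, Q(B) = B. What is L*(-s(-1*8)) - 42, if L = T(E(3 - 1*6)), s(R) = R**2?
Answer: 2262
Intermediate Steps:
E(N) = 3 + 4*N (E(N) = 3 + N*4 = 3 + 4*N)
T(h) = 4*h (T(h) = (6 - 2)*h = 4*h)
L = -36 (L = 4*(3 + 4*(3 - 1*6)) = 4*(3 + 4*(3 - 6)) = 4*(3 + 4*(-3)) = 4*(3 - 12) = 4*(-9) = -36)
L*(-s(-1*8)) - 42 = -(-36)*(-1*8)**2 - 42 = -(-36)*(-8)**2 - 42 = -(-36)*64 - 42 = -36*(-64) - 42 = 2304 - 42 = 2262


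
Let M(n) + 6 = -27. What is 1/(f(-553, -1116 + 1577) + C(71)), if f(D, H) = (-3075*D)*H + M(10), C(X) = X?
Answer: 1/783919013 ≈ 1.2756e-9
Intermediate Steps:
M(n) = -33 (M(n) = -6 - 27 = -33)
f(D, H) = -33 - 3075*D*H (f(D, H) = (-3075*D)*H - 33 = -3075*D*H - 33 = -33 - 3075*D*H)
1/(f(-553, -1116 + 1577) + C(71)) = 1/((-33 - 3075*(-553)*(-1116 + 1577)) + 71) = 1/((-33 - 3075*(-553)*461) + 71) = 1/((-33 + 783918975) + 71) = 1/(783918942 + 71) = 1/783919013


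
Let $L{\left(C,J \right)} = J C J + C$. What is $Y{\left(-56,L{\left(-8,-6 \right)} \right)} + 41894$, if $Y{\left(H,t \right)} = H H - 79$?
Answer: $44951$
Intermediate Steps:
$L{\left(C,J \right)} = C + C J^{2}$ ($L{\left(C,J \right)} = C J J + C = C J^{2} + C = C + C J^{2}$)
$Y{\left(H,t \right)} = -79 + H^{2}$ ($Y{\left(H,t \right)} = H^{2} - 79 = -79 + H^{2}$)
$Y{\left(-56,L{\left(-8,-6 \right)} \right)} + 41894 = \left(-79 + \left(-56\right)^{2}\right) + 41894 = \left(-79 + 3136\right) + 41894 = 3057 + 41894 = 44951$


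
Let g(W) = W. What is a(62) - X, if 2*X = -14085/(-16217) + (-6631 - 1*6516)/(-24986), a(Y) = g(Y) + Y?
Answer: 99923961867/810395924 ≈ 123.30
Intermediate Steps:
a(Y) = 2*Y (a(Y) = Y + Y = 2*Y)
X = 565132709/810395924 (X = (-14085/(-16217) + (-6631 - 1*6516)/(-24986))/2 = (-14085*(-1/16217) + (-6631 - 6516)*(-1/24986))/2 = (14085/16217 - 13147*(-1/24986))/2 = (14085/16217 + 13147/24986)/2 = (½)*(565132709/405197962) = 565132709/810395924 ≈ 0.69735)
a(62) - X = 2*62 - 1*565132709/810395924 = 124 - 565132709/810395924 = 99923961867/810395924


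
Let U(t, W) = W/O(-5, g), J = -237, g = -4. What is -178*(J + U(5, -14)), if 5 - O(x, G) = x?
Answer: 212176/5 ≈ 42435.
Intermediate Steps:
O(x, G) = 5 - x
U(t, W) = W/10 (U(t, W) = W/(5 - 1*(-5)) = W/(5 + 5) = W/10)
-178*(J + U(5, -14)) = -178*(-237 + (1/10)*(-14)) = -178*(-237 - 7/5) = -178*(-1192/5) = 212176/5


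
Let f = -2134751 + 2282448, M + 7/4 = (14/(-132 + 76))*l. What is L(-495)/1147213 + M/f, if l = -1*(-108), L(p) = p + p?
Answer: -716809615/677759673844 ≈ -0.0010576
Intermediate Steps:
L(p) = 2*p
l = 108
M = -115/4 (M = -7/4 + (14/(-132 + 76))*108 = -7/4 + (14/(-56))*108 = -7/4 - 1/56*14*108 = -7/4 - ¼*108 = -7/4 - 27 = -115/4 ≈ -28.750)
f = 147697
L(-495)/1147213 + M/f = (2*(-495))/1147213 - 115/4/147697 = -990*1/1147213 - 115/4*1/147697 = -990/1147213 - 115/590788 = -716809615/677759673844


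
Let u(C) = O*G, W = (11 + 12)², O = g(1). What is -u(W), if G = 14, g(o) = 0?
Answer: 0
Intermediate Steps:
O = 0
W = 529 (W = 23² = 529)
u(C) = 0 (u(C) = 0*14 = 0)
-u(W) = -1*0 = 0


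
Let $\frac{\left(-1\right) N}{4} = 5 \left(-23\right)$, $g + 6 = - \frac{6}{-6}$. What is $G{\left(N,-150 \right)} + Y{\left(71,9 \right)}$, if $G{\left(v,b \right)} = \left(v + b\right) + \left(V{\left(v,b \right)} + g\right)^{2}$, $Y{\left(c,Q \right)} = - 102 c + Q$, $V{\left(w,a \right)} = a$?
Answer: $17102$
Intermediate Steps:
$g = -5$ ($g = -6 - \frac{6}{-6} = -6 - -1 = -6 + 1 = -5$)
$N = 460$ ($N = - 4 \cdot 5 \left(-23\right) = \left(-4\right) \left(-115\right) = 460$)
$Y{\left(c,Q \right)} = Q - 102 c$
$G{\left(v,b \right)} = b + v + \left(-5 + b\right)^{2}$ ($G{\left(v,b \right)} = \left(v + b\right) + \left(b - 5\right)^{2} = \left(b + v\right) + \left(-5 + b\right)^{2} = b + v + \left(-5 + b\right)^{2}$)
$G{\left(N,-150 \right)} + Y{\left(71,9 \right)} = \left(-150 + 460 + \left(-5 - 150\right)^{2}\right) + \left(9 - 7242\right) = \left(-150 + 460 + \left(-155\right)^{2}\right) + \left(9 - 7242\right) = \left(-150 + 460 + 24025\right) - 7233 = 24335 - 7233 = 17102$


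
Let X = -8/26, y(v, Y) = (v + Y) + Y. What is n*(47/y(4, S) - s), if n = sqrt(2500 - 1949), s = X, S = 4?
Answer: 659*sqrt(551)/156 ≈ 99.160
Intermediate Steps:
y(v, Y) = v + 2*Y (y(v, Y) = (Y + v) + Y = v + 2*Y)
X = -4/13 (X = -8*1/26 = -4/13 ≈ -0.30769)
s = -4/13 ≈ -0.30769
n = sqrt(551) ≈ 23.473
n*(47/y(4, S) - s) = sqrt(551)*(47/(4 + 2*4) - 1*(-4/13)) = sqrt(551)*(47/(4 + 8) + 4/13) = sqrt(551)*(47/12 + 4/13) = sqrt(551)*(659/156) = 659*sqrt(551)/156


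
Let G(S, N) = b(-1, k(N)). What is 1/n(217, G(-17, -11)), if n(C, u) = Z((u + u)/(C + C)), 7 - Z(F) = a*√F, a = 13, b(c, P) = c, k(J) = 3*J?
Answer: 1519/10802 + 13*I*√217/10802 ≈ 0.14062 + 0.017728*I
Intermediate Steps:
G(S, N) = -1
Z(F) = 7 - 13*√F
n(C, u) = 7 - 13*√(u/C) (n(C, u) = 7 - 13*√((u + u)/(C + C)) = 7 - 13*√(2*u*(1/(2*C))) = 7 - 13*√(u/C))
1/n(217, G(-17, -11)) = 1/(7 - 13*I*√217/217)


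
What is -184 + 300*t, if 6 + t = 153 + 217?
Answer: 109016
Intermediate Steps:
t = 364 (t = -6 + (153 + 217) = -6 + 370 = 364)
-184 + 300*t = -184 + 300*364 = -184 + 109200 = 109016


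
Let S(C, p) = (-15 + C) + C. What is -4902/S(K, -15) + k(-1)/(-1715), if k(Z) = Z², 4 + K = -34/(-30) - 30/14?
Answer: 882725023/4505305 ≈ 195.93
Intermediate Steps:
K = -526/105 (K = -4 + (-34/(-30) - 30/14) = -4 + (-34*(-1/30) - 30*1/14) = -4 + (17/15 - 15/7) = -4 - 106/105 = -526/105 ≈ -5.0095)
S(C, p) = -15 + 2*C
-4902/S(K, -15) + k(-1)/(-1715) = -4902/(-15 + 2*(-526/105)) + (-1)²/(-1715) = -4902/(-15 - 1052/105) + 1*(-1/1715) = -4902/(-2627/105) - 1/1715 = -4902*(-105/2627) - 1/1715 = 514710/2627 - 1/1715 = 882725023/4505305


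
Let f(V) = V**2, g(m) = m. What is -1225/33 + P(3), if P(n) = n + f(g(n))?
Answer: -829/33 ≈ -25.121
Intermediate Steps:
P(n) = n + n**2
-1225/33 + P(3) = -1225/33 + 3*(1 + 3) = -1225/33 + 3*4 = -49*25/33 + 12 = -1225/33 + 12 = -829/33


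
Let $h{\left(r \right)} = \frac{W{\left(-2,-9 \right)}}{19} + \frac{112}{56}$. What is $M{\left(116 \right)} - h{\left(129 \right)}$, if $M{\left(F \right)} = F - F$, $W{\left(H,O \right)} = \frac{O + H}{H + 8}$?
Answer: $- \frac{217}{114} \approx -1.9035$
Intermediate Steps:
$W{\left(H,O \right)} = \frac{H + O}{8 + H}$
$M{\left(F \right)} = 0$
$h{\left(r \right)} = \frac{217}{114}$ ($h{\left(r \right)} = \frac{\frac{1}{8 - 2} \left(-2 - 9\right)}{19} + \frac{112}{56} = \frac{1}{6} \left(-11\right) \frac{1}{19} + 112 \cdot \frac{1}{56} = \frac{1}{6} \left(-11\right) \frac{1}{19} + 2 = \left(- \frac{11}{6}\right) \frac{1}{19} + 2 = - \frac{11}{114} + 2 = \frac{217}{114}$)
$M{\left(116 \right)} - h{\left(129 \right)} = 0 - \frac{217}{114} = - \frac{217}{114}$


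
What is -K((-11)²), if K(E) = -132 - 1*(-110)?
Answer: 22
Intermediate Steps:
K(E) = -22 (K(E) = -132 + 110 = -22)
-K((-11)²) = -1*(-22) = 22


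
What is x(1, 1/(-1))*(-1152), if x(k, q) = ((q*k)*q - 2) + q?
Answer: 2304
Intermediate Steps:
x(k, q) = -2 + q + k*q² (x(k, q) = ((k*q)*q - 2) + q = (k*q² - 2) + q = (-2 + k*q²) + q = -2 + q + k*q²)
x(1, 1/(-1))*(-1152) = (-2 + 1/(-1) + 1*(1/(-1))²)*(-1152) = (-2 - 1 + 1*(-1)²)*(-1152) = (-2 - 1 + 1*1)*(-1152) = (-2 - 1 + 1)*(-1152) = -2*(-1152) = 2304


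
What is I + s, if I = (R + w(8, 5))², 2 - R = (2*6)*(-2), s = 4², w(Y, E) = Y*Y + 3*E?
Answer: 11041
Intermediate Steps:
w(Y, E) = Y² + 3*E
s = 16
R = 26 (R = 2 - 2*6*(-2) = 2 - 12*(-2) = 2 - 1*(-24) = 2 + 24 = 26)
I = 11025 (I = (26 + (8² + 3*5))² = (26 + (64 + 15))² = (26 + 79)² = 105² = 11025)
I + s = 11025 + 16 = 11041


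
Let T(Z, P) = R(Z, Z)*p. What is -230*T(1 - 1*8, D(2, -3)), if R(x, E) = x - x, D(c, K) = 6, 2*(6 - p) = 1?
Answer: 0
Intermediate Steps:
p = 11/2 (p = 6 - 1/2*1 = 6 - 1/2 = 11/2 ≈ 5.5000)
R(x, E) = 0
T(Z, P) = 0 (T(Z, P) = 0*(11/2) = 0)
-230*T(1 - 1*8, D(2, -3)) = -230*0 = 0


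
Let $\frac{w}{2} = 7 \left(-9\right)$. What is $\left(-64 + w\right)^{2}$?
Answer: $36100$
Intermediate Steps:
$w = -126$ ($w = 2 \cdot 7 \left(-9\right) = 2 \left(-63\right) = -126$)
$\left(-64 + w\right)^{2} = \left(-64 - 126\right)^{2} = \left(-190\right)^{2} = 36100$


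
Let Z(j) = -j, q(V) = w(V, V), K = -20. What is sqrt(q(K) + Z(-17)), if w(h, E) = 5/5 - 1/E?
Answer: 19*sqrt(5)/10 ≈ 4.2485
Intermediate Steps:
w(h, E) = 1 - 1/E (w(h, E) = 5*(1/5) - 1/E = 1 - 1/E)
q(V) = (-1 + V)/V
sqrt(q(K) + Z(-17)) = sqrt((-1 - 20)/(-20) - 1*(-17)) = sqrt(-1/20*(-21) + 17) = sqrt(21/20 + 17) = sqrt(361/20) = 19*sqrt(5)/10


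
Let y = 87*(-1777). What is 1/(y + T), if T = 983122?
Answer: 1/828523 ≈ 1.2070e-6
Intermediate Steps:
y = -154599
1/(y + T) = 1/(-154599 + 983122) = 1/828523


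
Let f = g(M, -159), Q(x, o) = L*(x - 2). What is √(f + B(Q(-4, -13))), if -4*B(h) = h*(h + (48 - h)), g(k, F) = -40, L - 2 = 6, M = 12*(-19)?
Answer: 2*√134 ≈ 23.152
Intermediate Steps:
M = -228
L = 8 (L = 2 + 6 = 8)
Q(x, o) = -16 + 8*x (Q(x, o) = 8*(x - 2) = 8*(-2 + x) = -16 + 8*x)
B(h) = -12*h (B(h) = -h*(h + (48 - h))/4 = -h*48/4 = -12*h)
f = -40
√(f + B(Q(-4, -13))) = √(-40 - 12*(-16 + 8*(-4))) = √(-40 - 12*(-16 - 32)) = √(-40 - 12*(-48)) = √(-40 + 576) = √536 = 2*√134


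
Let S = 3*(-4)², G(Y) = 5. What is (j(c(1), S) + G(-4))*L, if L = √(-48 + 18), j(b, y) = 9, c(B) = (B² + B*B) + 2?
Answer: 14*I*√30 ≈ 76.681*I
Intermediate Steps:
c(B) = 2 + 2*B² (c(B) = (B² + B²) + 2 = 2*B² + 2 = 2 + 2*B²)
S = 48 (S = 3*16 = 48)
L = I*√30 (L = √(-30) = I*√30 ≈ 5.4772*I)
(j(c(1), S) + G(-4))*L = (9 + 5)*(I*√30) = 14*(I*√30) = 14*I*√30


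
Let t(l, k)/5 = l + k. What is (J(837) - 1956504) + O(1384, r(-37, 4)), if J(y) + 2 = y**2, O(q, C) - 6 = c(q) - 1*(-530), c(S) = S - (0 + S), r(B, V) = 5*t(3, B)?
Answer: -1255401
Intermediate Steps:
t(l, k) = 5*k + 5*l (t(l, k) = 5*(l + k) = 5*(k + l) = 5*k + 5*l)
r(B, V) = 75 + 25*B (r(B, V) = 5*(5*B + 5*3) = 5*(5*B + 15) = 5*(15 + 5*B) = 75 + 25*B)
c(S) = 0 (c(S) = S - S = 0)
O(q, C) = 536 (O(q, C) = 6 + (0 - 1*(-530)) = 6 + (0 + 530) = 6 + 530 = 536)
J(y) = -2 + y**2
(J(837) - 1956504) + O(1384, r(-37, 4)) = ((-2 + 837**2) - 1956504) + 536 = ((-2 + 700569) - 1956504) + 536 = (700567 - 1956504) + 536 = -1255937 + 536 = -1255401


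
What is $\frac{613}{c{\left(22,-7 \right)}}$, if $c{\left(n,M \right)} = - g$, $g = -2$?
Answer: $\frac{613}{2} \approx 306.5$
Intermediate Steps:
$c{\left(n,M \right)} = 2$ ($c{\left(n,M \right)} = \left(-1\right) \left(-2\right) = 2$)
$\frac{613}{c{\left(22,-7 \right)}} = \frac{613}{2}$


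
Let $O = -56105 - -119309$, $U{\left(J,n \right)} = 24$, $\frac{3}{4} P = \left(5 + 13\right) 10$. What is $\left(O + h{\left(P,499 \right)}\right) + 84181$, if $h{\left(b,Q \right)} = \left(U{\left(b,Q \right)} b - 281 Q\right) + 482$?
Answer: $13408$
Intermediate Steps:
$P = 240$ ($P = \frac{4 \left(5 + 13\right) 10}{3} = \frac{4 \cdot 18 \cdot 10}{3} = \frac{4}{3} \cdot 180 = 240$)
$O = 63204$ ($O = -56105 + 119309 = 63204$)
$h{\left(b,Q \right)} = 482 - 281 Q + 24 b$ ($h{\left(b,Q \right)} = \left(24 b - 281 Q\right) + 482 = \left(- 281 Q + 24 b\right) + 482 = 482 - 281 Q + 24 b$)
$\left(O + h{\left(P,499 \right)}\right) + 84181 = \left(63204 + \left(482 - 140219 + 24 \cdot 240\right)\right) + 84181 = \left(63204 + \left(482 - 140219 + 5760\right)\right) + 84181 = \left(63204 - 133977\right) + 84181 = -70773 + 84181 = 13408$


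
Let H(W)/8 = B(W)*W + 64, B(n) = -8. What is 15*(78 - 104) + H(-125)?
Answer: 8122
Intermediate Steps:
H(W) = 512 - 64*W (H(W) = 8*(-8*W + 64) = 8*(64 - 8*W) = 512 - 64*W)
15*(78 - 104) + H(-125) = 15*(78 - 104) + (512 - 64*(-125)) = 15*(-26) + (512 + 8000) = -390 + 8512 = 8122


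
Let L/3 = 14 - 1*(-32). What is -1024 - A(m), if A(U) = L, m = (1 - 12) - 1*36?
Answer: -1162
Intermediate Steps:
m = -47 (m = -11 - 36 = -47)
L = 138 (L = 3*(14 - 1*(-32)) = 3*(14 + 32) = 3*46 = 138)
A(U) = 138
-1024 - A(m) = -1024 - 1*138 = -1024 - 138 = -1162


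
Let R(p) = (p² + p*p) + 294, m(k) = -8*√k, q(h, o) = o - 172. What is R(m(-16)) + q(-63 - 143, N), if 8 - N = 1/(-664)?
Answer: -1273551/664 ≈ -1918.0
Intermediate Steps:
N = 5313/664 (N = 8 - 1/(-664) = 8 - 1*(-1/664) = 8 + 1/664 = 5313/664 ≈ 8.0015)
q(h, o) = -172 + o
R(p) = 294 + 2*p² (R(p) = (p² + p²) + 294 = 2*p² + 294 = 294 + 2*p²)
R(m(-16)) + q(-63 - 143, N) = (294 + 2*(-32*I)²) + (-172 + 5313/664) = (294 + 2*(-32*I)²) - 108895/664 = (294 + 2*(-1024)) - 108895/664 = (294 - 2048) - 108895/664 = -1754 - 108895/664 = -1273551/664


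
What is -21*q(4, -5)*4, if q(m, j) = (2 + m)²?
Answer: -3024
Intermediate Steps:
-21*q(4, -5)*4 = -21*(2 + 4)²*4 = -21*6²*4 = -21*36*4 = -756*4 = -3024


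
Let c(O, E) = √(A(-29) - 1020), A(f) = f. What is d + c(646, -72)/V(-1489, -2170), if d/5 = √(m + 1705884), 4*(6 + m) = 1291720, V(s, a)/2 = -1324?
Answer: 10*√507202 - I*√1049/2648 ≈ 7121.8 - 0.012231*I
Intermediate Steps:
V(s, a) = -2648 (V(s, a) = 2*(-1324) = -2648)
m = 322924 (m = -6 + (¼)*1291720 = -6 + 322930 = 322924)
c(O, E) = I*√1049 (c(O, E) = √(-29 - 1020) = √(-1049) = I*√1049)
d = 10*√507202 (d = 5*√(322924 + 1705884) = 5*√2028808 = 5*(2*√507202) = 10*√507202 ≈ 7121.8)
d + c(646, -72)/V(-1489, -2170) = 10*√507202 + (I*√1049)/(-2648) = 10*√507202 + (I*√1049)*(-1/2648) = 10*√507202 - I*√1049/2648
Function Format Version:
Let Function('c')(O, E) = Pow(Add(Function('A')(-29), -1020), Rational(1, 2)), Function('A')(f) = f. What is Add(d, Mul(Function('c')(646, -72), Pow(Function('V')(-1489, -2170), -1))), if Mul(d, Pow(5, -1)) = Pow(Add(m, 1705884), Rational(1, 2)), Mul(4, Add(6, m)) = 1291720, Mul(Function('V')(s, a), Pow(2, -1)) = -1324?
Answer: Add(Mul(10, Pow(507202, Rational(1, 2))), Mul(Rational(-1, 2648), I, Pow(1049, Rational(1, 2)))) ≈ Add(7121.8, Mul(-0.012231, I))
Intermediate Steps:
Function('V')(s, a) = -2648 (Function('V')(s, a) = Mul(2, -1324) = -2648)
m = 322924 (m = Add(-6, Mul(Rational(1, 4), 1291720)) = Add(-6, 322930) = 322924)
Function('c')(O, E) = Mul(I, Pow(1049, Rational(1, 2))) (Function('c')(O, E) = Pow(Add(-29, -1020), Rational(1, 2)) = Pow(-1049, Rational(1, 2)) = Mul(I, Pow(1049, Rational(1, 2))))
d = Mul(10, Pow(507202, Rational(1, 2))) (d = Mul(5, Pow(Add(322924, 1705884), Rational(1, 2))) = Mul(5, Pow(2028808, Rational(1, 2))) = Mul(5, Mul(2, Pow(507202, Rational(1, 2)))) = Mul(10, Pow(507202, Rational(1, 2))) ≈ 7121.8)
Add(d, Mul(Function('c')(646, -72), Pow(Function('V')(-1489, -2170), -1))) = Add(Mul(10, Pow(507202, Rational(1, 2))), Mul(Mul(I, Pow(1049, Rational(1, 2))), Pow(-2648, -1))) = Add(Mul(10, Pow(507202, Rational(1, 2))), Mul(Mul(I, Pow(1049, Rational(1, 2))), Rational(-1, 2648))) = Add(Mul(10, Pow(507202, Rational(1, 2))), Mul(Rational(-1, 2648), I, Pow(1049, Rational(1, 2))))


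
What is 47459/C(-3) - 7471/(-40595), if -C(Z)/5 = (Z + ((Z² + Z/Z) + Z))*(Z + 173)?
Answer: -380239341/27604600 ≈ -13.774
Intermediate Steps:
C(Z) = -5*(173 + Z)*(1 + Z² + 2*Z) (C(Z) = -5*(Z + ((Z² + Z/Z) + Z))*(Z + 173) = -5*(Z + ((Z² + 1) + Z))*(173 + Z) = -5*(Z + ((1 + Z²) + Z))*(173 + Z) = -5*(Z + (1 + Z + Z²))*(173 + Z) = -5*(1 + Z² + 2*Z)*(173 + Z) = -5*(173 + Z)*(1 + Z² + 2*Z))
47459/C(-3) - 7471/(-40595) = 47459/(-865 - 1735*(-3) - 875*(-3)² - 5*(-3)³) - 7471/(-40595) = 47459/(-865 + 5205 - 875*9 - 5*(-27)) - 7471*(-1/40595) = 47459/(-865 + 5205 - 7875 + 135) + 7471/40595 = 47459/(-3400) + 7471/40595 = 47459*(-1/3400) + 7471/40595 = -47459/3400 + 7471/40595 = -380239341/27604600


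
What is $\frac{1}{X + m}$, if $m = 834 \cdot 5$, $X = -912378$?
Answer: $- \frac{1}{908208} \approx -1.1011 \cdot 10^{-6}$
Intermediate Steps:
$m = 4170$
$\frac{1}{X + m} = \frac{1}{-912378 + 4170} = \frac{1}{-908208} = - \frac{1}{908208}$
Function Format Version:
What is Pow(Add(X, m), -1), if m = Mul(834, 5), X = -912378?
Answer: Rational(-1, 908208) ≈ -1.1011e-6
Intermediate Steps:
m = 4170
Pow(Add(X, m), -1) = Pow(Add(-912378, 4170), -1) = Pow(-908208, -1) = Rational(-1, 908208)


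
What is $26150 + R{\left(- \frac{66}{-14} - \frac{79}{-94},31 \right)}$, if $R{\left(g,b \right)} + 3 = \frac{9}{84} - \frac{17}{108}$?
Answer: $\frac{9883547}{378} \approx 26147.0$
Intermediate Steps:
$R{\left(g,b \right)} = - \frac{1153}{378}$ ($R{\left(g,b \right)} = -3 + \left(\frac{9}{84} - \frac{17}{108}\right) = -3 + \left(9 \cdot \frac{1}{84} - \frac{17}{108}\right) = -3 + \left(\frac{3}{28} - \frac{17}{108}\right) = -3 - \frac{19}{378} = - \frac{1153}{378}$)
$26150 + R{\left(- \frac{66}{-14} - \frac{79}{-94},31 \right)} = 26150 - \frac{1153}{378} = \frac{9883547}{378}$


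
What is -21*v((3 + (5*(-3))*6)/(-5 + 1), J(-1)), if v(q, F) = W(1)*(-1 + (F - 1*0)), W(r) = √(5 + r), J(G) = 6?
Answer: -105*√6 ≈ -257.20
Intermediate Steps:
v(q, F) = √6*(-1 + F) (v(q, F) = √(5 + 1)*(-1 + (F - 1*0)) = √6*(-1 + (F + 0)) = √6*(-1 + F))
-21*v((3 + (5*(-3))*6)/(-5 + 1), J(-1)) = -21*√6*(-1 + 6) = -21*√6*5 = -105*√6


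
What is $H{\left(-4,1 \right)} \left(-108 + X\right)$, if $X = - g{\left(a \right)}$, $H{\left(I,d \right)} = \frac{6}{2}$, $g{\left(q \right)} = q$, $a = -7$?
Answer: $-303$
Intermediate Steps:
$H{\left(I,d \right)} = 3$ ($H{\left(I,d \right)} = 6 \cdot \frac{1}{2} = 3$)
$X = 7$ ($X = \left(-1\right) \left(-7\right) = 7$)
$H{\left(-4,1 \right)} \left(-108 + X\right) = 3 \left(-108 + 7\right) = 3 \left(-101\right) = -303$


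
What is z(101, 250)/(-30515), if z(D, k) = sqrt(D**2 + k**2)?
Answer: -sqrt(72701)/30515 ≈ -0.0088360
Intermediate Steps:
z(101, 250)/(-30515) = sqrt(101**2 + 250**2)/(-30515) = sqrt(10201 + 62500)*(-1/30515) = sqrt(72701)*(-1/30515) = -sqrt(72701)/30515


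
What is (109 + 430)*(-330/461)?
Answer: -177870/461 ≈ -385.83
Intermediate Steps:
(109 + 430)*(-330/461) = 539*(-330*1/461) = 539*(-330/461) = -177870/461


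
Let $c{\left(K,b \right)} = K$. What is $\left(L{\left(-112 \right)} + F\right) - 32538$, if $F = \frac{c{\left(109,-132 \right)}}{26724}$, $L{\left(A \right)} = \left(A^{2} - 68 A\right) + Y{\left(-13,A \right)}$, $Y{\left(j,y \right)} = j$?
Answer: $- \frac{331136975}{26724} \approx -12391.0$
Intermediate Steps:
$L{\left(A \right)} = -13 + A^{2} - 68 A$ ($L{\left(A \right)} = \left(A^{2} - 68 A\right) - 13 = -13 + A^{2} - 68 A$)
$F = \frac{109}{26724} \approx 0.0040787$
$\left(L{\left(-112 \right)} + F\right) - 32538 = \left(\left(-13 + \left(-112\right)^{2} - -7616\right) + \frac{109}{26724}\right) - 32538 = \left(\left(-13 + 12544 + 7616\right) + \frac{109}{26724}\right) - 32538 = \left(20147 + \frac{109}{26724}\right) - 32538 = \frac{538408537}{26724} - 32538 = - \frac{331136975}{26724}$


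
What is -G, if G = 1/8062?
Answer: -1/8062 ≈ -0.00012404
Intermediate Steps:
G = 1/8062 ≈ 0.00012404
-G = -1*1/8062 = -1/8062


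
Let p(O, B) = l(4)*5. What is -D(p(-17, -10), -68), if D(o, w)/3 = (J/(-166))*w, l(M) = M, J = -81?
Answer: 8262/83 ≈ 99.542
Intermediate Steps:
p(O, B) = 20 (p(O, B) = 4*5 = 20)
D(o, w) = 243*w/166 (D(o, w) = 3*((-81/(-166))*w) = 3*((-81*(-1/166))*w) = 3*(81*w/166) = 243*w/166)
-D(p(-17, -10), -68) = -243*(-68)/166 = -1*(-8262/83) = 8262/83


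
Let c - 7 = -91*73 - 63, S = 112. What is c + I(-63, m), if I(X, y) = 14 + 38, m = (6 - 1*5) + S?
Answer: -6647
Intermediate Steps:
m = 113 (m = (6 - 1*5) + 112 = (6 - 5) + 112 = 1 + 112 = 113)
I(X, y) = 52
c = -6699 (c = 7 + (-91*73 - 63) = 7 + (-6643 - 63) = 7 - 6706 = -6699)
c + I(-63, m) = -6699 + 52 = -6647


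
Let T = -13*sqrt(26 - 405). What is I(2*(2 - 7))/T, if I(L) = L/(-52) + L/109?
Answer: 285*I*sqrt(379)/13963118 ≈ 0.00039736*I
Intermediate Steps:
I(L) = -57*L/5668 (I(L) = L*(-1/52) + L*(1/109) = -L/52 + L/109 = -57*L/5668)
T = -13*I*sqrt(379) ≈ -253.08*I
I(2*(2 - 7))/T = (-57*(2 - 7)/2834)/((-13*I*sqrt(379))) = (-57*(-5)/2834)*(I*sqrt(379)/4927) = (-57/5668*(-10))*(I*sqrt(379)/4927) = 285*(I*sqrt(379)/4927)/2834 = 285*I*sqrt(379)/13963118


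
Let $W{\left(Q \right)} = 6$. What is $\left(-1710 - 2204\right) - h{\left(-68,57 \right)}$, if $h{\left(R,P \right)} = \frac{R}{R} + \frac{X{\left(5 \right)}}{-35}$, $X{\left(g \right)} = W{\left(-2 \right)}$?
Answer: $- \frac{137019}{35} \approx -3914.8$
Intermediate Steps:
$X{\left(g \right)} = 6$
$h{\left(R,P \right)} = \frac{29}{35}$ ($h{\left(R,P \right)} = \frac{R}{R} + \frac{6}{-35} = 1 + 6 \left(- \frac{1}{35}\right) = 1 - \frac{6}{35} = \frac{29}{35}$)
$\left(-1710 - 2204\right) - h{\left(-68,57 \right)} = \left(-1710 - 2204\right) - \frac{29}{35} = -3914 - \frac{29}{35} = - \frac{137019}{35}$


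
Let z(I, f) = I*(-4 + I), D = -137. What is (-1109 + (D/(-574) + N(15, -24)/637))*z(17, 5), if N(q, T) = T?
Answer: -984589119/4018 ≈ -2.4504e+5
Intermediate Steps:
(-1109 + (D/(-574) + N(15, -24)/637))*z(17, 5) = (-1109 + (-137/(-574) - 24/637))*(17*(-4 + 17)) = (-1109 + (-137*(-1/574) - 24*1/637))*(17*13) = (-1109 + (137/574 - 24/637))*221 = (-1109 + 10499/52234)*221 = -57917007/52234*221 = -984589119/4018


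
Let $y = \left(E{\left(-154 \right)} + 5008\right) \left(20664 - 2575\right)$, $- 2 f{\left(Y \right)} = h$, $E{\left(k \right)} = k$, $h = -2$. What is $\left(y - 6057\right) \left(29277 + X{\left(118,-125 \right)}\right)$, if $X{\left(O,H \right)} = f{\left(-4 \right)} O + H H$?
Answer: $3952663663980$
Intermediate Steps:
$f{\left(Y \right)} = 1$ ($f{\left(Y \right)} = \left(- \frac{1}{2}\right) \left(-2\right) = 1$)
$X{\left(O,H \right)} = O + H^{2}$ ($X{\left(O,H \right)} = 1 O + H H = O + H^{2}$)
$y = 87804006$ ($y = \left(-154 + 5008\right) \left(20664 - 2575\right) = 4854 \cdot 18089 = 87804006$)
$\left(y - 6057\right) \left(29277 + X{\left(118,-125 \right)}\right) = \left(87804006 - 6057\right) \left(29277 + \left(118 + \left(-125\right)^{2}\right)\right) = 87797949 \left(29277 + \left(118 + 15625\right)\right) = 87797949 \left(29277 + 15743\right) = 87797949 \cdot 45020 = 3952663663980$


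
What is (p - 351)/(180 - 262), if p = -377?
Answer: 364/41 ≈ 8.8781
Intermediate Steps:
(p - 351)/(180 - 262) = (-377 - 351)/(180 - 262) = -728/(-82) = -728*(-1/82) = 364/41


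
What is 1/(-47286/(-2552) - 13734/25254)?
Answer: 1790228/32197541 ≈ 0.055601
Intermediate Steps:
1/(-47286/(-2552) - 13734/25254) = 1/(-47286*(-1/2552) - 13734*1/25254) = 1/(23643/1276 - 763/1403) = 1/(32197541/1790228) = 1790228/32197541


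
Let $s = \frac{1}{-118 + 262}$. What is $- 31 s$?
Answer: $- \frac{31}{144} \approx -0.21528$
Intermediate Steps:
$s = \frac{1}{144} \approx 0.0069444$
$- 31 s = \left(-31\right) \frac{1}{144} = - \frac{31}{144}$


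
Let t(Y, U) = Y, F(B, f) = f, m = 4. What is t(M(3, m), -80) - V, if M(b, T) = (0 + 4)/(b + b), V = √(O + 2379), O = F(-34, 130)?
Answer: ⅔ - √2509 ≈ -49.423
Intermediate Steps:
O = 130
V = √2509 (V = √(130 + 2379) = √2509 ≈ 50.090)
M(b, T) = 2/b (M(b, T) = 4/((2*b)) = 4*(1/(2*b)) = 2/b)
t(M(3, m), -80) - V = 2/3 - √2509 = 2*(⅓) - √2509 = ⅔ - √2509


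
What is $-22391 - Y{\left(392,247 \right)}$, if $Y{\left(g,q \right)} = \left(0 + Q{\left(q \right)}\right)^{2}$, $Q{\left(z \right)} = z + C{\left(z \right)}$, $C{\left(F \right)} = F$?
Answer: $-266427$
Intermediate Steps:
$Q{\left(z \right)} = 2 z$ ($Q{\left(z \right)} = z + z = 2 z$)
$Y{\left(g,q \right)} = 4 q^{2}$ ($Y{\left(g,q \right)} = \left(0 + 2 q\right)^{2} = \left(2 q\right)^{2} = 4 q^{2}$)
$-22391 - Y{\left(392,247 \right)} = -22391 - 4 \cdot 247^{2} = -22391 - 4 \cdot 61009 = -22391 - 244036 = -266427$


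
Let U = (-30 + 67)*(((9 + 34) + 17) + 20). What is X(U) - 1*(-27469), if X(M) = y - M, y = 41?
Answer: 24550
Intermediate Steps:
U = 2960 (U = 37*((43 + 17) + 20) = 37*(60 + 20) = 37*80 = 2960)
X(M) = 41 - M
X(U) - 1*(-27469) = (41 - 1*2960) - 1*(-27469) = (41 - 2960) + 27469 = -2919 + 27469 = 24550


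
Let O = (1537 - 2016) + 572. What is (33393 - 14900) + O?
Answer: 18586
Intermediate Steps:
O = 93 (O = -479 + 572 = 93)
(33393 - 14900) + O = (33393 - 14900) + 93 = 18493 + 93 = 18586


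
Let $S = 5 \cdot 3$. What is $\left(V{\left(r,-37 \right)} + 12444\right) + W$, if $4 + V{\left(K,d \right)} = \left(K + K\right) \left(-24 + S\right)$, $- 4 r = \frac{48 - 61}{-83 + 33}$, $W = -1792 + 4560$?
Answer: $\frac{1520917}{100} \approx 15209.0$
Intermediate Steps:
$W = 2768$
$S = 15$
$r = - \frac{13}{200}$ ($r = - \frac{\left(48 - 61\right) \frac{1}{-83 + 33}}{4} = - \frac{\left(-13\right) \frac{1}{-50}}{4} = - \frac{\left(-13\right) \left(- \frac{1}{50}\right)}{4} = \left(- \frac{1}{4}\right) \frac{13}{50} = - \frac{13}{200} \approx -0.065$)
$V{\left(K,d \right)} = -4 - 18 K$ ($V{\left(K,d \right)} = -4 + \left(K + K\right) \left(-24 + 15\right) = -4 + 2 K \left(-9\right) = -4 - 18 K$)
$\left(V{\left(r,-37 \right)} + 12444\right) + W = \left(\left(-4 - - \frac{117}{100}\right) + 12444\right) + 2768 = \left(\left(-4 + \frac{117}{100}\right) + 12444\right) + 2768 = \left(- \frac{283}{100} + 12444\right) + 2768 = \frac{1244117}{100} + 2768 = \frac{1520917}{100}$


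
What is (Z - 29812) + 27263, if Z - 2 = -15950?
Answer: -18497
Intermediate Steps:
Z = -15948 (Z = 2 - 15950 = -15948)
(Z - 29812) + 27263 = (-15948 - 29812) + 27263 = -45760 + 27263 = -18497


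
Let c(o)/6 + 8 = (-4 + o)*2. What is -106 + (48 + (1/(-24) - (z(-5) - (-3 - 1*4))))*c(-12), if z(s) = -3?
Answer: -10656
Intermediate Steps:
c(o) = -96 + 12*o (c(o) = -48 + 6*((-4 + o)*2) = -48 + 6*(-8 + 2*o) = -48 + (-48 + 12*o) = -96 + 12*o)
-106 + (48 + (1/(-24) - (z(-5) - (-3 - 1*4))))*c(-12) = -106 + (48 + (1/(-24) - (-3 - (-3 - 1*4))))*(-96 + 12*(-12)) = -106 + (48 + (-1/24 - (-3 - (-3 - 4))))*(-96 - 144) = -106 + (48 + (-1/24 - (-3 - 1*(-7))))*(-240) = -106 + (48 + (-1/24 - (-3 + 7)))*(-240) = -106 + (48 + (-1/24 - 1*4))*(-240) = -106 + (48 + (-1/24 - 4))*(-240) = -106 + (48 - 97/24)*(-240) = -106 + (1055/24)*(-240) = -106 - 10550 = -10656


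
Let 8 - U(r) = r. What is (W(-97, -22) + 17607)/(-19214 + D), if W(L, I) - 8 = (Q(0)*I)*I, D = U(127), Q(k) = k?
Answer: -17615/19333 ≈ -0.91114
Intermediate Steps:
U(r) = 8 - r
D = -119 (D = 8 - 1*127 = 8 - 127 = -119)
W(L, I) = 8 (W(L, I) = 8 + (0*I)*I = 8 + 0*I = 8 + 0 = 8)
(W(-97, -22) + 17607)/(-19214 + D) = (8 + 17607)/(-19214 - 119) = 17615/(-19333) = 17615*(-1/19333) = -17615/19333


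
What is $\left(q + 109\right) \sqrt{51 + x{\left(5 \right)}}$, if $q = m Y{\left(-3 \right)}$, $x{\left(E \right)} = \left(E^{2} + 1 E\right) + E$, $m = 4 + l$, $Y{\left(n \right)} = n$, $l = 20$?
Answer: $37 \sqrt{86} \approx 343.12$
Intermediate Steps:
$m = 24$ ($m = 4 + 20 = 24$)
$x{\left(E \right)} = E^{2} + 2 E$ ($x{\left(E \right)} = \left(E^{2} + E\right) + E = \left(E + E^{2}\right) + E = E^{2} + 2 E$)
$q = -72$ ($q = 24 \left(-3\right) = -72$)
$\left(q + 109\right) \sqrt{51 + x{\left(5 \right)}} = \left(-72 + 109\right) \sqrt{51 + 5 \left(2 + 5\right)} = 37 \sqrt{51 + 5 \cdot 7} = 37 \sqrt{51 + 35} = 37 \sqrt{86}$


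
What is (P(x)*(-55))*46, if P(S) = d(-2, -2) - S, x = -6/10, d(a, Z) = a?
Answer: 3542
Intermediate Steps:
x = -⅗ (x = -6*⅒ = -⅗ ≈ -0.60000)
P(S) = -2 - S
(P(x)*(-55))*46 = ((-2 - 1*(-⅗))*(-55))*46 = ((-2 + ⅗)*(-55))*46 = -7/5*(-55)*46 = 77*46 = 3542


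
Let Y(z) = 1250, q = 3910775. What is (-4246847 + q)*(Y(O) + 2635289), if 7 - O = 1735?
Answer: -886066934808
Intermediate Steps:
O = -1728 (O = 7 - 1*1735 = 7 - 1735 = -1728)
(-4246847 + q)*(Y(O) + 2635289) = (-4246847 + 3910775)*(1250 + 2635289) = -336072*2636539 = -886066934808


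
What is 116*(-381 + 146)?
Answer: -27260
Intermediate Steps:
116*(-381 + 146) = 116*(-235) = -27260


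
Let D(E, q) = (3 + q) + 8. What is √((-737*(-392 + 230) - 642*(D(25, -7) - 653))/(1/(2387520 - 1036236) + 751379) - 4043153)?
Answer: I*√4168036124977215527573816210441/1015326420637 ≈ 2010.8*I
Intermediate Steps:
D(E, q) = 11 + q
√((-737*(-392 + 230) - 642*(D(25, -7) - 653))/(1/(2387520 - 1036236) + 751379) - 4043153) = √((-737*(-392 + 230) - 642*((11 - 7) - 653))/(1/(2387520 - 1036236) + 751379) - 4043153) = √((-737*(-162) - 642*(4 - 653))/(1/1351284 + 751379) - 4043153) = √((119394 - 642*(-649))/(1/1351284 + 751379) - 4043153) = √((119394 + 416658)/(1015326420637/1351284) - 4043153) = √(536052*(1351284/1015326420637) - 4043153) = √(724358490768/1015326420637 - 4043153) = √(-4105119339219257693/1015326420637) = I*√4168036124977215527573816210441/1015326420637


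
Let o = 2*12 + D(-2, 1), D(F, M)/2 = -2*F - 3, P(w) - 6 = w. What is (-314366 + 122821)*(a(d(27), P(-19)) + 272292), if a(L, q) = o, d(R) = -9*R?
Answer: -52161151310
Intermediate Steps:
P(w) = 6 + w
D(F, M) = -6 - 4*F (D(F, M) = 2*(-2*F - 3) = 2*(-3 - 2*F) = -6 - 4*F)
o = 26 (o = 2*12 + (-6 - 4*(-2)) = 24 + (-6 + 8) = 24 + 2 = 26)
a(L, q) = 26
(-314366 + 122821)*(a(d(27), P(-19)) + 272292) = (-314366 + 122821)*(26 + 272292) = -191545*272318 = -52161151310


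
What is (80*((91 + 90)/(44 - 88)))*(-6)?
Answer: 21720/11 ≈ 1974.5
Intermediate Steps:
(80*((91 + 90)/(44 - 88)))*(-6) = (80*(181/(-44)))*(-6) = (80*(181*(-1/44)))*(-6) = (80*(-181/44))*(-6) = -3620/11*(-6) = 21720/11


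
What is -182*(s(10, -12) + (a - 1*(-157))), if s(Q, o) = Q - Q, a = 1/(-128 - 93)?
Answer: -485744/17 ≈ -28573.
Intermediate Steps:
a = -1/221 (a = 1/(-221) = -1/221 ≈ -0.0045249)
s(Q, o) = 0
-182*(s(10, -12) + (a - 1*(-157))) = -182*(0 + (-1/221 - 1*(-157))) = -182*(0 + (-1/221 + 157)) = -182*(0 + 34696/221) = -182*34696/221 = -485744/17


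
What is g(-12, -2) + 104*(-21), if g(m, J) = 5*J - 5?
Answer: -2199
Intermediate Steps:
g(m, J) = -5 + 5*J
g(-12, -2) + 104*(-21) = (-5 + 5*(-2)) + 104*(-21) = (-5 - 10) - 2184 = -15 - 2184 = -2199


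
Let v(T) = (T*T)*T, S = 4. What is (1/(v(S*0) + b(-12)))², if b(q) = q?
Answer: 1/144 ≈ 0.0069444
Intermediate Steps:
v(T) = T³ (v(T) = T²*T = T³)
(1/(v(S*0) + b(-12)))² = (1/((4*0)³ - 12))² = (1/(0³ - 12))² = (1/(0 - 12))² = (1/(-12))² = (-1/12)² = 1/144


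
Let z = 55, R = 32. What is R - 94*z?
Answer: -5138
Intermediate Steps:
R - 94*z = 32 - 94*55 = 32 - 5170 = -5138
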